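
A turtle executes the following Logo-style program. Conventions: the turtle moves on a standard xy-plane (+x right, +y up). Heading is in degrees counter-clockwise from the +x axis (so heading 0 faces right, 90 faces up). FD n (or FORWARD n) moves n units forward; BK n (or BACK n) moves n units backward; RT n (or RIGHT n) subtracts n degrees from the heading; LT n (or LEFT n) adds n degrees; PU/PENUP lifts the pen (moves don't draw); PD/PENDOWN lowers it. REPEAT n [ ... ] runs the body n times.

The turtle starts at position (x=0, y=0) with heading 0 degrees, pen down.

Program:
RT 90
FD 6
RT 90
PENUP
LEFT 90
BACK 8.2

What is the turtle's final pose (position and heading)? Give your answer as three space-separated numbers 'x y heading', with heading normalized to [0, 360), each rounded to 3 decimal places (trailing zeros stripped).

Answer: 0 2.2 270

Derivation:
Executing turtle program step by step:
Start: pos=(0,0), heading=0, pen down
RT 90: heading 0 -> 270
FD 6: (0,0) -> (0,-6) [heading=270, draw]
RT 90: heading 270 -> 180
PU: pen up
LT 90: heading 180 -> 270
BK 8.2: (0,-6) -> (0,2.2) [heading=270, move]
Final: pos=(0,2.2), heading=270, 1 segment(s) drawn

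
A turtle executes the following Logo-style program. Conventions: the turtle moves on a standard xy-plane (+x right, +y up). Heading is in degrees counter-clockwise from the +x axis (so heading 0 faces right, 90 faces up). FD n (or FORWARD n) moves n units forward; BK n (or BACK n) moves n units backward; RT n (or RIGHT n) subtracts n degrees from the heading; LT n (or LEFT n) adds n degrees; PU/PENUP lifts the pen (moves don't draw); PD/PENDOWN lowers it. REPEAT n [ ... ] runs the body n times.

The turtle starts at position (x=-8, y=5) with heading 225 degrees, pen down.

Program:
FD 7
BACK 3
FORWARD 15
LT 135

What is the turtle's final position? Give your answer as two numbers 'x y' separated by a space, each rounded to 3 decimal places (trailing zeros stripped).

Executing turtle program step by step:
Start: pos=(-8,5), heading=225, pen down
FD 7: (-8,5) -> (-12.95,0.05) [heading=225, draw]
BK 3: (-12.95,0.05) -> (-10.828,2.172) [heading=225, draw]
FD 15: (-10.828,2.172) -> (-21.435,-8.435) [heading=225, draw]
LT 135: heading 225 -> 0
Final: pos=(-21.435,-8.435), heading=0, 3 segment(s) drawn

Answer: -21.435 -8.435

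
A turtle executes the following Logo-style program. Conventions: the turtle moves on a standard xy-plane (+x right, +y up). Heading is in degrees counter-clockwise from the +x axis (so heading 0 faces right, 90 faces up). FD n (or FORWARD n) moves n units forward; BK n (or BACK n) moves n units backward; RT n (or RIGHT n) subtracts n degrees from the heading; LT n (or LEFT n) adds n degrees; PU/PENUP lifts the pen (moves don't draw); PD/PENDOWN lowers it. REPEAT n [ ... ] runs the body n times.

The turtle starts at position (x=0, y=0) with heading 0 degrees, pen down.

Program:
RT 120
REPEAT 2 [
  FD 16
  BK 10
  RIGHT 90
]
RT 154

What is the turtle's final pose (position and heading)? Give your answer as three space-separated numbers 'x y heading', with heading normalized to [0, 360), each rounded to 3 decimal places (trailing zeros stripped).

Answer: -8.196 -2.196 266

Derivation:
Executing turtle program step by step:
Start: pos=(0,0), heading=0, pen down
RT 120: heading 0 -> 240
REPEAT 2 [
  -- iteration 1/2 --
  FD 16: (0,0) -> (-8,-13.856) [heading=240, draw]
  BK 10: (-8,-13.856) -> (-3,-5.196) [heading=240, draw]
  RT 90: heading 240 -> 150
  -- iteration 2/2 --
  FD 16: (-3,-5.196) -> (-16.856,2.804) [heading=150, draw]
  BK 10: (-16.856,2.804) -> (-8.196,-2.196) [heading=150, draw]
  RT 90: heading 150 -> 60
]
RT 154: heading 60 -> 266
Final: pos=(-8.196,-2.196), heading=266, 4 segment(s) drawn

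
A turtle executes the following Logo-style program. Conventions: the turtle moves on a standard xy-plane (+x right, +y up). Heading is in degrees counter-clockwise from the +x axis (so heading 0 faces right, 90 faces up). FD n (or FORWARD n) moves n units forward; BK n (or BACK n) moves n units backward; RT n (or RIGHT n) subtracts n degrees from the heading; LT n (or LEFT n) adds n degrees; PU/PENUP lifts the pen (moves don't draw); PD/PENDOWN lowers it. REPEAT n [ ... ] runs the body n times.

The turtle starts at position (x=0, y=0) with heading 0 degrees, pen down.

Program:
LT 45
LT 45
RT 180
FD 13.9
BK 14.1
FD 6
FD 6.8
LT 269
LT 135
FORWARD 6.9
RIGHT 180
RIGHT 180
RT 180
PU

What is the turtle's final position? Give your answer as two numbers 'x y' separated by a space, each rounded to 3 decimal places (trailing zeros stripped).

Executing turtle program step by step:
Start: pos=(0,0), heading=0, pen down
LT 45: heading 0 -> 45
LT 45: heading 45 -> 90
RT 180: heading 90 -> 270
FD 13.9: (0,0) -> (0,-13.9) [heading=270, draw]
BK 14.1: (0,-13.9) -> (0,0.2) [heading=270, draw]
FD 6: (0,0.2) -> (0,-5.8) [heading=270, draw]
FD 6.8: (0,-5.8) -> (0,-12.6) [heading=270, draw]
LT 269: heading 270 -> 179
LT 135: heading 179 -> 314
FD 6.9: (0,-12.6) -> (4.793,-17.563) [heading=314, draw]
RT 180: heading 314 -> 134
RT 180: heading 134 -> 314
RT 180: heading 314 -> 134
PU: pen up
Final: pos=(4.793,-17.563), heading=134, 5 segment(s) drawn

Answer: 4.793 -17.563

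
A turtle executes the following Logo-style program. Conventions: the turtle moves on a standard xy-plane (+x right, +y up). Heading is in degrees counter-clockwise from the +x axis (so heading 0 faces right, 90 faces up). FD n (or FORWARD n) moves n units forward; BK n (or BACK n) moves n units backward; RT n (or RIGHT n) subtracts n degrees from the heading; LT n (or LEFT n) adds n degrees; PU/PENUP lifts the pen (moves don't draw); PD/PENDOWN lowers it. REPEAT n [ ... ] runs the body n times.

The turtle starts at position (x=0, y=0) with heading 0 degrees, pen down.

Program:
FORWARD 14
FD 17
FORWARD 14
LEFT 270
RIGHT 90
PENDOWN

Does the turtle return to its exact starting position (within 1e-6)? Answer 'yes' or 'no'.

Executing turtle program step by step:
Start: pos=(0,0), heading=0, pen down
FD 14: (0,0) -> (14,0) [heading=0, draw]
FD 17: (14,0) -> (31,0) [heading=0, draw]
FD 14: (31,0) -> (45,0) [heading=0, draw]
LT 270: heading 0 -> 270
RT 90: heading 270 -> 180
PD: pen down
Final: pos=(45,0), heading=180, 3 segment(s) drawn

Start position: (0, 0)
Final position: (45, 0)
Distance = 45; >= 1e-6 -> NOT closed

Answer: no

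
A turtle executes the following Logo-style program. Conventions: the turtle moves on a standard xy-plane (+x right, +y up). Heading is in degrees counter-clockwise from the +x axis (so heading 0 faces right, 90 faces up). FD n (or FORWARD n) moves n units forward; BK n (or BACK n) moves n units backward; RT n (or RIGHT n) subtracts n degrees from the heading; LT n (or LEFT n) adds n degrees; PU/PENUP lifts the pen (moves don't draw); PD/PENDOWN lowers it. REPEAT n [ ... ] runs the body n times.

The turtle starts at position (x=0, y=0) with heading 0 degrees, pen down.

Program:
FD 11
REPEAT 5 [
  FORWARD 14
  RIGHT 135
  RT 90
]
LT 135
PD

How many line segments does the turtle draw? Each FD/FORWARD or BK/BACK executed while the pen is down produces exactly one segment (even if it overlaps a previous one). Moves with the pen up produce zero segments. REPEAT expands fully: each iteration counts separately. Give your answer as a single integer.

Executing turtle program step by step:
Start: pos=(0,0), heading=0, pen down
FD 11: (0,0) -> (11,0) [heading=0, draw]
REPEAT 5 [
  -- iteration 1/5 --
  FD 14: (11,0) -> (25,0) [heading=0, draw]
  RT 135: heading 0 -> 225
  RT 90: heading 225 -> 135
  -- iteration 2/5 --
  FD 14: (25,0) -> (15.101,9.899) [heading=135, draw]
  RT 135: heading 135 -> 0
  RT 90: heading 0 -> 270
  -- iteration 3/5 --
  FD 14: (15.101,9.899) -> (15.101,-4.101) [heading=270, draw]
  RT 135: heading 270 -> 135
  RT 90: heading 135 -> 45
  -- iteration 4/5 --
  FD 14: (15.101,-4.101) -> (25,5.799) [heading=45, draw]
  RT 135: heading 45 -> 270
  RT 90: heading 270 -> 180
  -- iteration 5/5 --
  FD 14: (25,5.799) -> (11,5.799) [heading=180, draw]
  RT 135: heading 180 -> 45
  RT 90: heading 45 -> 315
]
LT 135: heading 315 -> 90
PD: pen down
Final: pos=(11,5.799), heading=90, 6 segment(s) drawn
Segments drawn: 6

Answer: 6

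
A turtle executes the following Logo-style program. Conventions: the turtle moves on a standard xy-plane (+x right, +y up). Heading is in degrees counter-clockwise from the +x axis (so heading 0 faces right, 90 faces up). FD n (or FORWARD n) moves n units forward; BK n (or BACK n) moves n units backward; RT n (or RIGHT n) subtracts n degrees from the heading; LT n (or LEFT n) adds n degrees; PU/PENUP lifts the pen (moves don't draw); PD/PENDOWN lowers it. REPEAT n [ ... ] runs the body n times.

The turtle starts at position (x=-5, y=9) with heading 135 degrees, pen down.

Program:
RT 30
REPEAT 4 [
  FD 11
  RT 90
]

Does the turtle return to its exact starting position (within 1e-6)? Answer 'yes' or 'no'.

Answer: yes

Derivation:
Executing turtle program step by step:
Start: pos=(-5,9), heading=135, pen down
RT 30: heading 135 -> 105
REPEAT 4 [
  -- iteration 1/4 --
  FD 11: (-5,9) -> (-7.847,19.625) [heading=105, draw]
  RT 90: heading 105 -> 15
  -- iteration 2/4 --
  FD 11: (-7.847,19.625) -> (2.778,22.472) [heading=15, draw]
  RT 90: heading 15 -> 285
  -- iteration 3/4 --
  FD 11: (2.778,22.472) -> (5.625,11.847) [heading=285, draw]
  RT 90: heading 285 -> 195
  -- iteration 4/4 --
  FD 11: (5.625,11.847) -> (-5,9) [heading=195, draw]
  RT 90: heading 195 -> 105
]
Final: pos=(-5,9), heading=105, 4 segment(s) drawn

Start position: (-5, 9)
Final position: (-5, 9)
Distance = 0; < 1e-6 -> CLOSED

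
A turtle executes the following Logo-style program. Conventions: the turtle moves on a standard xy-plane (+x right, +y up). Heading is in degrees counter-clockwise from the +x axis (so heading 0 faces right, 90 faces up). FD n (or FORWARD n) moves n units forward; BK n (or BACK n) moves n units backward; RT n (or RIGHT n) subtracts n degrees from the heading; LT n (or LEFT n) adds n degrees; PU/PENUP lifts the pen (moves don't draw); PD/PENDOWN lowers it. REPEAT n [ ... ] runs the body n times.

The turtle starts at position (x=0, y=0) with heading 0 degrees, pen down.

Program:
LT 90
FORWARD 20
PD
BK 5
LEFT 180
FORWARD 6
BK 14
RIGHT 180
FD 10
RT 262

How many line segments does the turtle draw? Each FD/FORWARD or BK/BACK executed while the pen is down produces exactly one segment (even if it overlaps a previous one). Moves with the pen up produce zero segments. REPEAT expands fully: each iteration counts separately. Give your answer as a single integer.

Answer: 5

Derivation:
Executing turtle program step by step:
Start: pos=(0,0), heading=0, pen down
LT 90: heading 0 -> 90
FD 20: (0,0) -> (0,20) [heading=90, draw]
PD: pen down
BK 5: (0,20) -> (0,15) [heading=90, draw]
LT 180: heading 90 -> 270
FD 6: (0,15) -> (0,9) [heading=270, draw]
BK 14: (0,9) -> (0,23) [heading=270, draw]
RT 180: heading 270 -> 90
FD 10: (0,23) -> (0,33) [heading=90, draw]
RT 262: heading 90 -> 188
Final: pos=(0,33), heading=188, 5 segment(s) drawn
Segments drawn: 5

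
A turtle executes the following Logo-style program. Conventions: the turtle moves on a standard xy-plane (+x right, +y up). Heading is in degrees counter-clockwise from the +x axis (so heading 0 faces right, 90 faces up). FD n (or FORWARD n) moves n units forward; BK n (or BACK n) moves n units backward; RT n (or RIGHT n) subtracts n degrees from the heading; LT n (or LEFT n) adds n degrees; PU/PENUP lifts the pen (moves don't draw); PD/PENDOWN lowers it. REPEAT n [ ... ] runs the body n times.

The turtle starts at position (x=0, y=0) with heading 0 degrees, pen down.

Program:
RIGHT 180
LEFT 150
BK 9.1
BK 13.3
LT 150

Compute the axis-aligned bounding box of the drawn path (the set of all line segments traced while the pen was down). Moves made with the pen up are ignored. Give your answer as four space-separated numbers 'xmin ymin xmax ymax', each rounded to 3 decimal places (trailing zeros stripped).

Answer: -19.399 0 0 11.2

Derivation:
Executing turtle program step by step:
Start: pos=(0,0), heading=0, pen down
RT 180: heading 0 -> 180
LT 150: heading 180 -> 330
BK 9.1: (0,0) -> (-7.881,4.55) [heading=330, draw]
BK 13.3: (-7.881,4.55) -> (-19.399,11.2) [heading=330, draw]
LT 150: heading 330 -> 120
Final: pos=(-19.399,11.2), heading=120, 2 segment(s) drawn

Segment endpoints: x in {-19.399, -7.881, 0}, y in {0, 4.55, 11.2}
xmin=-19.399, ymin=0, xmax=0, ymax=11.2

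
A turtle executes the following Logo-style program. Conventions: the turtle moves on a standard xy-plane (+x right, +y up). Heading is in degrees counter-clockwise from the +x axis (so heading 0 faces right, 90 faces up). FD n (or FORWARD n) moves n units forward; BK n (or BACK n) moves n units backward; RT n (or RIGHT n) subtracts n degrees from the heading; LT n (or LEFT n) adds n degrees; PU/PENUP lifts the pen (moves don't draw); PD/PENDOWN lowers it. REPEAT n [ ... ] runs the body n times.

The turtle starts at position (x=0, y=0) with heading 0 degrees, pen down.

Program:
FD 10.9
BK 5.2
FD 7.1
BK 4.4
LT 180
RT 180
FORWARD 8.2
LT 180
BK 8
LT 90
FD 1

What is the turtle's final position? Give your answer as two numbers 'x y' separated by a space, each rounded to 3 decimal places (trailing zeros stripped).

Executing turtle program step by step:
Start: pos=(0,0), heading=0, pen down
FD 10.9: (0,0) -> (10.9,0) [heading=0, draw]
BK 5.2: (10.9,0) -> (5.7,0) [heading=0, draw]
FD 7.1: (5.7,0) -> (12.8,0) [heading=0, draw]
BK 4.4: (12.8,0) -> (8.4,0) [heading=0, draw]
LT 180: heading 0 -> 180
RT 180: heading 180 -> 0
FD 8.2: (8.4,0) -> (16.6,0) [heading=0, draw]
LT 180: heading 0 -> 180
BK 8: (16.6,0) -> (24.6,0) [heading=180, draw]
LT 90: heading 180 -> 270
FD 1: (24.6,0) -> (24.6,-1) [heading=270, draw]
Final: pos=(24.6,-1), heading=270, 7 segment(s) drawn

Answer: 24.6 -1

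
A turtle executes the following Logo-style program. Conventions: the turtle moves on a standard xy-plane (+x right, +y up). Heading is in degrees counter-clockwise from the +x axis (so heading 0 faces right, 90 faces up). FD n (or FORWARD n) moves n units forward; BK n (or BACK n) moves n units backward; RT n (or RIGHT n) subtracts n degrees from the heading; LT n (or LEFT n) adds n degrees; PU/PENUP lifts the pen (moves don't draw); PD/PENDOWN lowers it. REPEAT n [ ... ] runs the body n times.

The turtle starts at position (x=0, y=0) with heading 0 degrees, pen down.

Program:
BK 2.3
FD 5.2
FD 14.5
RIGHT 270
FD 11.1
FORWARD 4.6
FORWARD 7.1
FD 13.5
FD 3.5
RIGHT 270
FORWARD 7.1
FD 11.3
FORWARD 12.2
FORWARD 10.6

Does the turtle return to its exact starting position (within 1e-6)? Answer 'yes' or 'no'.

Answer: no

Derivation:
Executing turtle program step by step:
Start: pos=(0,0), heading=0, pen down
BK 2.3: (0,0) -> (-2.3,0) [heading=0, draw]
FD 5.2: (-2.3,0) -> (2.9,0) [heading=0, draw]
FD 14.5: (2.9,0) -> (17.4,0) [heading=0, draw]
RT 270: heading 0 -> 90
FD 11.1: (17.4,0) -> (17.4,11.1) [heading=90, draw]
FD 4.6: (17.4,11.1) -> (17.4,15.7) [heading=90, draw]
FD 7.1: (17.4,15.7) -> (17.4,22.8) [heading=90, draw]
FD 13.5: (17.4,22.8) -> (17.4,36.3) [heading=90, draw]
FD 3.5: (17.4,36.3) -> (17.4,39.8) [heading=90, draw]
RT 270: heading 90 -> 180
FD 7.1: (17.4,39.8) -> (10.3,39.8) [heading=180, draw]
FD 11.3: (10.3,39.8) -> (-1,39.8) [heading=180, draw]
FD 12.2: (-1,39.8) -> (-13.2,39.8) [heading=180, draw]
FD 10.6: (-13.2,39.8) -> (-23.8,39.8) [heading=180, draw]
Final: pos=(-23.8,39.8), heading=180, 12 segment(s) drawn

Start position: (0, 0)
Final position: (-23.8, 39.8)
Distance = 46.373; >= 1e-6 -> NOT closed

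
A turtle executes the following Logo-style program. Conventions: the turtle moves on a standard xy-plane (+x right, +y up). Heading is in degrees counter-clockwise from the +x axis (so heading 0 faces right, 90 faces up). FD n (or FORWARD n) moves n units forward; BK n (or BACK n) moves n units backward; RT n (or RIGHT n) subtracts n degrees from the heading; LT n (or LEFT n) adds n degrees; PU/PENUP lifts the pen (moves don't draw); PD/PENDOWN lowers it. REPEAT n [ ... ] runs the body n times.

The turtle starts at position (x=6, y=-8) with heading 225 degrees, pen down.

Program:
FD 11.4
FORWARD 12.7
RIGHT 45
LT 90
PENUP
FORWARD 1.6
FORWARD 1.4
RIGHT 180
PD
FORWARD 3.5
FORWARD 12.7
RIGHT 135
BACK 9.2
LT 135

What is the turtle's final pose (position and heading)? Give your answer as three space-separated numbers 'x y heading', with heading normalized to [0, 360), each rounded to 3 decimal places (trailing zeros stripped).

Answer: -17.547 -5.336 90

Derivation:
Executing turtle program step by step:
Start: pos=(6,-8), heading=225, pen down
FD 11.4: (6,-8) -> (-2.061,-16.061) [heading=225, draw]
FD 12.7: (-2.061,-16.061) -> (-11.041,-25.041) [heading=225, draw]
RT 45: heading 225 -> 180
LT 90: heading 180 -> 270
PU: pen up
FD 1.6: (-11.041,-25.041) -> (-11.041,-26.641) [heading=270, move]
FD 1.4: (-11.041,-26.641) -> (-11.041,-28.041) [heading=270, move]
RT 180: heading 270 -> 90
PD: pen down
FD 3.5: (-11.041,-28.041) -> (-11.041,-24.541) [heading=90, draw]
FD 12.7: (-11.041,-24.541) -> (-11.041,-11.841) [heading=90, draw]
RT 135: heading 90 -> 315
BK 9.2: (-11.041,-11.841) -> (-17.547,-5.336) [heading=315, draw]
LT 135: heading 315 -> 90
Final: pos=(-17.547,-5.336), heading=90, 5 segment(s) drawn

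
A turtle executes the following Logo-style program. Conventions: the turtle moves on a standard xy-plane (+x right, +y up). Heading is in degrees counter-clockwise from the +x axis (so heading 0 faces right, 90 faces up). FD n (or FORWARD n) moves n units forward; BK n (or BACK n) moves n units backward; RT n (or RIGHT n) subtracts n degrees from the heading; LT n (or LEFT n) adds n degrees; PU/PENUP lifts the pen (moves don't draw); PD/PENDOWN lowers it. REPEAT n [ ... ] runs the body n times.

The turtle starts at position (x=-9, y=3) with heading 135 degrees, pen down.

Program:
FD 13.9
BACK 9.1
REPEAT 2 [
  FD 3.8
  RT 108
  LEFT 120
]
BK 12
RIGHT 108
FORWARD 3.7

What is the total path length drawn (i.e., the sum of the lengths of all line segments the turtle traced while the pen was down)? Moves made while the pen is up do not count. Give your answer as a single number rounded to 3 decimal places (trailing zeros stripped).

Executing turtle program step by step:
Start: pos=(-9,3), heading=135, pen down
FD 13.9: (-9,3) -> (-18.829,12.829) [heading=135, draw]
BK 9.1: (-18.829,12.829) -> (-12.394,6.394) [heading=135, draw]
REPEAT 2 [
  -- iteration 1/2 --
  FD 3.8: (-12.394,6.394) -> (-15.081,9.081) [heading=135, draw]
  RT 108: heading 135 -> 27
  LT 120: heading 27 -> 147
  -- iteration 2/2 --
  FD 3.8: (-15.081,9.081) -> (-18.268,11.151) [heading=147, draw]
  RT 108: heading 147 -> 39
  LT 120: heading 39 -> 159
]
BK 12: (-18.268,11.151) -> (-7.065,6.85) [heading=159, draw]
RT 108: heading 159 -> 51
FD 3.7: (-7.065,6.85) -> (-4.737,9.726) [heading=51, draw]
Final: pos=(-4.737,9.726), heading=51, 6 segment(s) drawn

Segment lengths:
  seg 1: (-9,3) -> (-18.829,12.829), length = 13.9
  seg 2: (-18.829,12.829) -> (-12.394,6.394), length = 9.1
  seg 3: (-12.394,6.394) -> (-15.081,9.081), length = 3.8
  seg 4: (-15.081,9.081) -> (-18.268,11.151), length = 3.8
  seg 5: (-18.268,11.151) -> (-7.065,6.85), length = 12
  seg 6: (-7.065,6.85) -> (-4.737,9.726), length = 3.7
Total = 46.3

Answer: 46.3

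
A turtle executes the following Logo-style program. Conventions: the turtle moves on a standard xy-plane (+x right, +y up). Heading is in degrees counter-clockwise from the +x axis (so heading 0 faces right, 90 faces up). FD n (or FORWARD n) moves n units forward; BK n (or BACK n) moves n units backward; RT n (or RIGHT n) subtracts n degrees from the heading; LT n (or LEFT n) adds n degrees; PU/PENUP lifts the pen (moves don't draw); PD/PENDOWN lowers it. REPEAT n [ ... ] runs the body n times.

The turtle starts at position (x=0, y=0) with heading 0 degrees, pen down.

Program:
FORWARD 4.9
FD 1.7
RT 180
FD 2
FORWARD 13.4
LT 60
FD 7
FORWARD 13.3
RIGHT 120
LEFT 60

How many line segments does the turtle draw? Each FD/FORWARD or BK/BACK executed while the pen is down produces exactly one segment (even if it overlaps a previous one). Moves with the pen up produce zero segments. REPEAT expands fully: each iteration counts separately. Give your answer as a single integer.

Answer: 6

Derivation:
Executing turtle program step by step:
Start: pos=(0,0), heading=0, pen down
FD 4.9: (0,0) -> (4.9,0) [heading=0, draw]
FD 1.7: (4.9,0) -> (6.6,0) [heading=0, draw]
RT 180: heading 0 -> 180
FD 2: (6.6,0) -> (4.6,0) [heading=180, draw]
FD 13.4: (4.6,0) -> (-8.8,0) [heading=180, draw]
LT 60: heading 180 -> 240
FD 7: (-8.8,0) -> (-12.3,-6.062) [heading=240, draw]
FD 13.3: (-12.3,-6.062) -> (-18.95,-17.58) [heading=240, draw]
RT 120: heading 240 -> 120
LT 60: heading 120 -> 180
Final: pos=(-18.95,-17.58), heading=180, 6 segment(s) drawn
Segments drawn: 6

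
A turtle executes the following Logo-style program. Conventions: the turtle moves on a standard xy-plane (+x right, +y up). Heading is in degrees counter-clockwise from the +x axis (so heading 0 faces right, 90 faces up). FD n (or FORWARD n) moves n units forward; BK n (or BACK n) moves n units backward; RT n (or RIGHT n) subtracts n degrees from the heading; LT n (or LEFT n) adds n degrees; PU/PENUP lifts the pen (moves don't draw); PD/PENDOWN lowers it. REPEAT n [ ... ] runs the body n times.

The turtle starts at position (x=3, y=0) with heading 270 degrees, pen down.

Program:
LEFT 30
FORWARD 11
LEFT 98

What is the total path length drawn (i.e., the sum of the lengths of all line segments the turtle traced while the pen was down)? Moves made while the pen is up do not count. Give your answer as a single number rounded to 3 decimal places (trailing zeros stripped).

Executing turtle program step by step:
Start: pos=(3,0), heading=270, pen down
LT 30: heading 270 -> 300
FD 11: (3,0) -> (8.5,-9.526) [heading=300, draw]
LT 98: heading 300 -> 38
Final: pos=(8.5,-9.526), heading=38, 1 segment(s) drawn

Segment lengths:
  seg 1: (3,0) -> (8.5,-9.526), length = 11
Total = 11

Answer: 11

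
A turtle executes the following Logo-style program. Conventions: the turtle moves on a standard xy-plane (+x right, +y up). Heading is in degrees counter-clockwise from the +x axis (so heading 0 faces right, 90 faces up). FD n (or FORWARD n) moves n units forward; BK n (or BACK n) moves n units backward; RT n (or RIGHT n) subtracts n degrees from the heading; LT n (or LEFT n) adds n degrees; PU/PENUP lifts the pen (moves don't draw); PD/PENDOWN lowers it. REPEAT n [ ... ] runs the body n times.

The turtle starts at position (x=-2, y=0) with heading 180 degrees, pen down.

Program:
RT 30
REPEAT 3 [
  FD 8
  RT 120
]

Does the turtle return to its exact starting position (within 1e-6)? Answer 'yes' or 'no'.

Answer: yes

Derivation:
Executing turtle program step by step:
Start: pos=(-2,0), heading=180, pen down
RT 30: heading 180 -> 150
REPEAT 3 [
  -- iteration 1/3 --
  FD 8: (-2,0) -> (-8.928,4) [heading=150, draw]
  RT 120: heading 150 -> 30
  -- iteration 2/3 --
  FD 8: (-8.928,4) -> (-2,8) [heading=30, draw]
  RT 120: heading 30 -> 270
  -- iteration 3/3 --
  FD 8: (-2,8) -> (-2,0) [heading=270, draw]
  RT 120: heading 270 -> 150
]
Final: pos=(-2,0), heading=150, 3 segment(s) drawn

Start position: (-2, 0)
Final position: (-2, 0)
Distance = 0; < 1e-6 -> CLOSED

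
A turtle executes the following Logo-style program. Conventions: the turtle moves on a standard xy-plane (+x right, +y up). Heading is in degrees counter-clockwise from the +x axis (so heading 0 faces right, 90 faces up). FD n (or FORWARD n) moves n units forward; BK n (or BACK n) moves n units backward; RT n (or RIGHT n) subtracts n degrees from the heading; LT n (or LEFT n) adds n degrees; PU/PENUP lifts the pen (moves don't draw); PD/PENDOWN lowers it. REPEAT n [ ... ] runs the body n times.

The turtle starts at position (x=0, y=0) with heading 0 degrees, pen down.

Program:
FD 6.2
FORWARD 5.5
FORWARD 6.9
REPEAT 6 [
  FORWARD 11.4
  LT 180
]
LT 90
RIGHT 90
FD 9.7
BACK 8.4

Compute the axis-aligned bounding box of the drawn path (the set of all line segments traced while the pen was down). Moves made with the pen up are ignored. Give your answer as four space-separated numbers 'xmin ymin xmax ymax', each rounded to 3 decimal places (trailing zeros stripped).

Answer: 0 0 30 0

Derivation:
Executing turtle program step by step:
Start: pos=(0,0), heading=0, pen down
FD 6.2: (0,0) -> (6.2,0) [heading=0, draw]
FD 5.5: (6.2,0) -> (11.7,0) [heading=0, draw]
FD 6.9: (11.7,0) -> (18.6,0) [heading=0, draw]
REPEAT 6 [
  -- iteration 1/6 --
  FD 11.4: (18.6,0) -> (30,0) [heading=0, draw]
  LT 180: heading 0 -> 180
  -- iteration 2/6 --
  FD 11.4: (30,0) -> (18.6,0) [heading=180, draw]
  LT 180: heading 180 -> 0
  -- iteration 3/6 --
  FD 11.4: (18.6,0) -> (30,0) [heading=0, draw]
  LT 180: heading 0 -> 180
  -- iteration 4/6 --
  FD 11.4: (30,0) -> (18.6,0) [heading=180, draw]
  LT 180: heading 180 -> 0
  -- iteration 5/6 --
  FD 11.4: (18.6,0) -> (30,0) [heading=0, draw]
  LT 180: heading 0 -> 180
  -- iteration 6/6 --
  FD 11.4: (30,0) -> (18.6,0) [heading=180, draw]
  LT 180: heading 180 -> 0
]
LT 90: heading 0 -> 90
RT 90: heading 90 -> 0
FD 9.7: (18.6,0) -> (28.3,0) [heading=0, draw]
BK 8.4: (28.3,0) -> (19.9,0) [heading=0, draw]
Final: pos=(19.9,0), heading=0, 11 segment(s) drawn

Segment endpoints: x in {0, 6.2, 11.7, 18.6, 19.9, 28.3, 30}, y in {0, 0, 0, 0, 0, 0, 0, 0}
xmin=0, ymin=0, xmax=30, ymax=0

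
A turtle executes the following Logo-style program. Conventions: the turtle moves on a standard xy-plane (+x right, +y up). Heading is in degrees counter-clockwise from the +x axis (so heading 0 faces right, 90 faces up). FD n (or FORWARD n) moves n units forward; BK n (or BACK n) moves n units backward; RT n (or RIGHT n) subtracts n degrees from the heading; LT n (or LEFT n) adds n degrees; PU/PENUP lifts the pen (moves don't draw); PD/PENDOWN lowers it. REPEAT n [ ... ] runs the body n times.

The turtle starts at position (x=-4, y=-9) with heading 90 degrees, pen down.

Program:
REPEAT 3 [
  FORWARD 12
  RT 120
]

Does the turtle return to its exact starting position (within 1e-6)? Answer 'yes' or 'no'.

Executing turtle program step by step:
Start: pos=(-4,-9), heading=90, pen down
REPEAT 3 [
  -- iteration 1/3 --
  FD 12: (-4,-9) -> (-4,3) [heading=90, draw]
  RT 120: heading 90 -> 330
  -- iteration 2/3 --
  FD 12: (-4,3) -> (6.392,-3) [heading=330, draw]
  RT 120: heading 330 -> 210
  -- iteration 3/3 --
  FD 12: (6.392,-3) -> (-4,-9) [heading=210, draw]
  RT 120: heading 210 -> 90
]
Final: pos=(-4,-9), heading=90, 3 segment(s) drawn

Start position: (-4, -9)
Final position: (-4, -9)
Distance = 0; < 1e-6 -> CLOSED

Answer: yes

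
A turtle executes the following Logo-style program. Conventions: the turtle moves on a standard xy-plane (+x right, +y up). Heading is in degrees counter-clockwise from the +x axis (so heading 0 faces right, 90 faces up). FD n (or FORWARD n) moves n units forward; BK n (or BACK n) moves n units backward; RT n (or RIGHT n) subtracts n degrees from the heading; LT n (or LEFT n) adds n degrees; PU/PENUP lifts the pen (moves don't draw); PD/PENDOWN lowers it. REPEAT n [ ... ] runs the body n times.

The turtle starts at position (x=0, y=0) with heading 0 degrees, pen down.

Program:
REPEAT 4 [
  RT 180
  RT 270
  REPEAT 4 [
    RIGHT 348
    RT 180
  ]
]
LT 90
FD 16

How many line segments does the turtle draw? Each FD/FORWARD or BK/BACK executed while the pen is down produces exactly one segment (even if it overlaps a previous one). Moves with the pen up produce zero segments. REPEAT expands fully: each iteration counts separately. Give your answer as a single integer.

Executing turtle program step by step:
Start: pos=(0,0), heading=0, pen down
REPEAT 4 [
  -- iteration 1/4 --
  RT 180: heading 0 -> 180
  RT 270: heading 180 -> 270
  REPEAT 4 [
    -- iteration 1/4 --
    RT 348: heading 270 -> 282
    RT 180: heading 282 -> 102
    -- iteration 2/4 --
    RT 348: heading 102 -> 114
    RT 180: heading 114 -> 294
    -- iteration 3/4 --
    RT 348: heading 294 -> 306
    RT 180: heading 306 -> 126
    -- iteration 4/4 --
    RT 348: heading 126 -> 138
    RT 180: heading 138 -> 318
  ]
  -- iteration 2/4 --
  RT 180: heading 318 -> 138
  RT 270: heading 138 -> 228
  REPEAT 4 [
    -- iteration 1/4 --
    RT 348: heading 228 -> 240
    RT 180: heading 240 -> 60
    -- iteration 2/4 --
    RT 348: heading 60 -> 72
    RT 180: heading 72 -> 252
    -- iteration 3/4 --
    RT 348: heading 252 -> 264
    RT 180: heading 264 -> 84
    -- iteration 4/4 --
    RT 348: heading 84 -> 96
    RT 180: heading 96 -> 276
  ]
  -- iteration 3/4 --
  RT 180: heading 276 -> 96
  RT 270: heading 96 -> 186
  REPEAT 4 [
    -- iteration 1/4 --
    RT 348: heading 186 -> 198
    RT 180: heading 198 -> 18
    -- iteration 2/4 --
    RT 348: heading 18 -> 30
    RT 180: heading 30 -> 210
    -- iteration 3/4 --
    RT 348: heading 210 -> 222
    RT 180: heading 222 -> 42
    -- iteration 4/4 --
    RT 348: heading 42 -> 54
    RT 180: heading 54 -> 234
  ]
  -- iteration 4/4 --
  RT 180: heading 234 -> 54
  RT 270: heading 54 -> 144
  REPEAT 4 [
    -- iteration 1/4 --
    RT 348: heading 144 -> 156
    RT 180: heading 156 -> 336
    -- iteration 2/4 --
    RT 348: heading 336 -> 348
    RT 180: heading 348 -> 168
    -- iteration 3/4 --
    RT 348: heading 168 -> 180
    RT 180: heading 180 -> 0
    -- iteration 4/4 --
    RT 348: heading 0 -> 12
    RT 180: heading 12 -> 192
  ]
]
LT 90: heading 192 -> 282
FD 16: (0,0) -> (3.327,-15.65) [heading=282, draw]
Final: pos=(3.327,-15.65), heading=282, 1 segment(s) drawn
Segments drawn: 1

Answer: 1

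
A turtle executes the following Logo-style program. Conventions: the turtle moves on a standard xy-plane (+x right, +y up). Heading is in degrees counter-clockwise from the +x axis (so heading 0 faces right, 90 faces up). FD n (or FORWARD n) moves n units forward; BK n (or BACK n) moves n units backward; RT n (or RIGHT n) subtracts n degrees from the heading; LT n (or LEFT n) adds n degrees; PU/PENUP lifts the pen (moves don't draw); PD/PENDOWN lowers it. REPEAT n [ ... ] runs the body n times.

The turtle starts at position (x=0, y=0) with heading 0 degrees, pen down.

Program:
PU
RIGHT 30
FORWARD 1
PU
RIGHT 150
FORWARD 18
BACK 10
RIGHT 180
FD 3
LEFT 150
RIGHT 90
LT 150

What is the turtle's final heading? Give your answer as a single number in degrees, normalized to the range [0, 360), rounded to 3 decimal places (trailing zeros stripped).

Executing turtle program step by step:
Start: pos=(0,0), heading=0, pen down
PU: pen up
RT 30: heading 0 -> 330
FD 1: (0,0) -> (0.866,-0.5) [heading=330, move]
PU: pen up
RT 150: heading 330 -> 180
FD 18: (0.866,-0.5) -> (-17.134,-0.5) [heading=180, move]
BK 10: (-17.134,-0.5) -> (-7.134,-0.5) [heading=180, move]
RT 180: heading 180 -> 0
FD 3: (-7.134,-0.5) -> (-4.134,-0.5) [heading=0, move]
LT 150: heading 0 -> 150
RT 90: heading 150 -> 60
LT 150: heading 60 -> 210
Final: pos=(-4.134,-0.5), heading=210, 0 segment(s) drawn

Answer: 210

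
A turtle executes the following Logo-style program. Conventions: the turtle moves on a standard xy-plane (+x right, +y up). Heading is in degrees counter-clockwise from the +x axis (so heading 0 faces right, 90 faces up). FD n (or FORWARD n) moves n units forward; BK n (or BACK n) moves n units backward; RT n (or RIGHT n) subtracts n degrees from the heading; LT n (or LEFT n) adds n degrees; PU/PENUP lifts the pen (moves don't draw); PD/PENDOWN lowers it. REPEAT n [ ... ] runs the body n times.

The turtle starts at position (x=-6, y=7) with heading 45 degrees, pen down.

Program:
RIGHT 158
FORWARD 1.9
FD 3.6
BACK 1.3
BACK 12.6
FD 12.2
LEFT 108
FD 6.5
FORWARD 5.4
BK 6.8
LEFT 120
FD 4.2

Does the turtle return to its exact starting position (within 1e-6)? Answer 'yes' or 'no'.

Executing turtle program step by step:
Start: pos=(-6,7), heading=45, pen down
RT 158: heading 45 -> 247
FD 1.9: (-6,7) -> (-6.742,5.251) [heading=247, draw]
FD 3.6: (-6.742,5.251) -> (-8.149,1.937) [heading=247, draw]
BK 1.3: (-8.149,1.937) -> (-7.641,3.134) [heading=247, draw]
BK 12.6: (-7.641,3.134) -> (-2.718,14.732) [heading=247, draw]
FD 12.2: (-2.718,14.732) -> (-7.485,3.502) [heading=247, draw]
LT 108: heading 247 -> 355
FD 6.5: (-7.485,3.502) -> (-1.01,2.936) [heading=355, draw]
FD 5.4: (-1.01,2.936) -> (4.37,2.465) [heading=355, draw]
BK 6.8: (4.37,2.465) -> (-2.404,3.058) [heading=355, draw]
LT 120: heading 355 -> 115
FD 4.2: (-2.404,3.058) -> (-4.179,6.864) [heading=115, draw]
Final: pos=(-4.179,6.864), heading=115, 9 segment(s) drawn

Start position: (-6, 7)
Final position: (-4.179, 6.864)
Distance = 1.826; >= 1e-6 -> NOT closed

Answer: no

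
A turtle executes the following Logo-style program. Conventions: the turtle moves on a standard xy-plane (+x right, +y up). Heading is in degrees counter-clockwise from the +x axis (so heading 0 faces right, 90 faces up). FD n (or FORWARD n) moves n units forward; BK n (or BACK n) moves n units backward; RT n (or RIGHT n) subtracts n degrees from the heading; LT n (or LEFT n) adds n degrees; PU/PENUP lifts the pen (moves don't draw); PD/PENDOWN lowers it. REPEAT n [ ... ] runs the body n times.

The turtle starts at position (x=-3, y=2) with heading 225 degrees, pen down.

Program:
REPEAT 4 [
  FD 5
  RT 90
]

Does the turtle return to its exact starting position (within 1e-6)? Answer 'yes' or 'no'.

Executing turtle program step by step:
Start: pos=(-3,2), heading=225, pen down
REPEAT 4 [
  -- iteration 1/4 --
  FD 5: (-3,2) -> (-6.536,-1.536) [heading=225, draw]
  RT 90: heading 225 -> 135
  -- iteration 2/4 --
  FD 5: (-6.536,-1.536) -> (-10.071,2) [heading=135, draw]
  RT 90: heading 135 -> 45
  -- iteration 3/4 --
  FD 5: (-10.071,2) -> (-6.536,5.536) [heading=45, draw]
  RT 90: heading 45 -> 315
  -- iteration 4/4 --
  FD 5: (-6.536,5.536) -> (-3,2) [heading=315, draw]
  RT 90: heading 315 -> 225
]
Final: pos=(-3,2), heading=225, 4 segment(s) drawn

Start position: (-3, 2)
Final position: (-3, 2)
Distance = 0; < 1e-6 -> CLOSED

Answer: yes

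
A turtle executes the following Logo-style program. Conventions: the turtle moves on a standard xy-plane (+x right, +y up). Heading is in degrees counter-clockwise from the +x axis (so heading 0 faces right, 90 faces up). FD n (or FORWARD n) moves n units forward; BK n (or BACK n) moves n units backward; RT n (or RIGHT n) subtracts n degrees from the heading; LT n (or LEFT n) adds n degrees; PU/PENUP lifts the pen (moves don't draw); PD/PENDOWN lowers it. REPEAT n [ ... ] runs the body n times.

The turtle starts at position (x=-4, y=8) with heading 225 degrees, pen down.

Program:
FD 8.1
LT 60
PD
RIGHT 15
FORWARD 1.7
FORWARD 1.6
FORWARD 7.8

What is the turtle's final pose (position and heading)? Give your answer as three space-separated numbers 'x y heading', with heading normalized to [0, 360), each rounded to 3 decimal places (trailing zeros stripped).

Executing turtle program step by step:
Start: pos=(-4,8), heading=225, pen down
FD 8.1: (-4,8) -> (-9.728,2.272) [heading=225, draw]
LT 60: heading 225 -> 285
PD: pen down
RT 15: heading 285 -> 270
FD 1.7: (-9.728,2.272) -> (-9.728,0.572) [heading=270, draw]
FD 1.6: (-9.728,0.572) -> (-9.728,-1.028) [heading=270, draw]
FD 7.8: (-9.728,-1.028) -> (-9.728,-8.828) [heading=270, draw]
Final: pos=(-9.728,-8.828), heading=270, 4 segment(s) drawn

Answer: -9.728 -8.828 270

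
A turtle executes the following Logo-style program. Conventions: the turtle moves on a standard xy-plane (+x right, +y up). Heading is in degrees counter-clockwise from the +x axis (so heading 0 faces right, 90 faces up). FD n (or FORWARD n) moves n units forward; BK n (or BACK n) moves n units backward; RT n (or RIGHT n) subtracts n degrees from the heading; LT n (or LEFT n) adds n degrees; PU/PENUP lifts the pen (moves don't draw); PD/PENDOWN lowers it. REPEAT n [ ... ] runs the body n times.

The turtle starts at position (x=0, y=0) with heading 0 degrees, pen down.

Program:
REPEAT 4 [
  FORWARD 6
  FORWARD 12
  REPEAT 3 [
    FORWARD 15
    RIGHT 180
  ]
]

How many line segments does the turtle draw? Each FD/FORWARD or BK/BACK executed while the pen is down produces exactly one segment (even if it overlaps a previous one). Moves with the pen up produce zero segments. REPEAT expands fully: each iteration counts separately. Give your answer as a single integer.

Executing turtle program step by step:
Start: pos=(0,0), heading=0, pen down
REPEAT 4 [
  -- iteration 1/4 --
  FD 6: (0,0) -> (6,0) [heading=0, draw]
  FD 12: (6,0) -> (18,0) [heading=0, draw]
  REPEAT 3 [
    -- iteration 1/3 --
    FD 15: (18,0) -> (33,0) [heading=0, draw]
    RT 180: heading 0 -> 180
    -- iteration 2/3 --
    FD 15: (33,0) -> (18,0) [heading=180, draw]
    RT 180: heading 180 -> 0
    -- iteration 3/3 --
    FD 15: (18,0) -> (33,0) [heading=0, draw]
    RT 180: heading 0 -> 180
  ]
  -- iteration 2/4 --
  FD 6: (33,0) -> (27,0) [heading=180, draw]
  FD 12: (27,0) -> (15,0) [heading=180, draw]
  REPEAT 3 [
    -- iteration 1/3 --
    FD 15: (15,0) -> (0,0) [heading=180, draw]
    RT 180: heading 180 -> 0
    -- iteration 2/3 --
    FD 15: (0,0) -> (15,0) [heading=0, draw]
    RT 180: heading 0 -> 180
    -- iteration 3/3 --
    FD 15: (15,0) -> (0,0) [heading=180, draw]
    RT 180: heading 180 -> 0
  ]
  -- iteration 3/4 --
  FD 6: (0,0) -> (6,0) [heading=0, draw]
  FD 12: (6,0) -> (18,0) [heading=0, draw]
  REPEAT 3 [
    -- iteration 1/3 --
    FD 15: (18,0) -> (33,0) [heading=0, draw]
    RT 180: heading 0 -> 180
    -- iteration 2/3 --
    FD 15: (33,0) -> (18,0) [heading=180, draw]
    RT 180: heading 180 -> 0
    -- iteration 3/3 --
    FD 15: (18,0) -> (33,0) [heading=0, draw]
    RT 180: heading 0 -> 180
  ]
  -- iteration 4/4 --
  FD 6: (33,0) -> (27,0) [heading=180, draw]
  FD 12: (27,0) -> (15,0) [heading=180, draw]
  REPEAT 3 [
    -- iteration 1/3 --
    FD 15: (15,0) -> (0,0) [heading=180, draw]
    RT 180: heading 180 -> 0
    -- iteration 2/3 --
    FD 15: (0,0) -> (15,0) [heading=0, draw]
    RT 180: heading 0 -> 180
    -- iteration 3/3 --
    FD 15: (15,0) -> (0,0) [heading=180, draw]
    RT 180: heading 180 -> 0
  ]
]
Final: pos=(0,0), heading=0, 20 segment(s) drawn
Segments drawn: 20

Answer: 20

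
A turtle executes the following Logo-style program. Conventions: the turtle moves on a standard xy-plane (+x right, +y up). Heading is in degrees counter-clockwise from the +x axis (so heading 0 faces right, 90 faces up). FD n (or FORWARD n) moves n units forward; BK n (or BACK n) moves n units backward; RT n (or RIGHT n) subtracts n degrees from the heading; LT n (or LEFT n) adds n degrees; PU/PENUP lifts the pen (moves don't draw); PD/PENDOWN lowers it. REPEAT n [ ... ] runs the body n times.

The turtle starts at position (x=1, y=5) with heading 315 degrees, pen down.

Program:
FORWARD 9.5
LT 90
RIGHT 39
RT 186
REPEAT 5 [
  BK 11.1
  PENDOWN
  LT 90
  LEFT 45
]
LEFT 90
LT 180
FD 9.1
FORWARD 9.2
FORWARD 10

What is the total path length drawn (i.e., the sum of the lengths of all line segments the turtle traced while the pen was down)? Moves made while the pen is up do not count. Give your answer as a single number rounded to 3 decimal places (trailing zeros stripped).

Answer: 93.3

Derivation:
Executing turtle program step by step:
Start: pos=(1,5), heading=315, pen down
FD 9.5: (1,5) -> (7.718,-1.718) [heading=315, draw]
LT 90: heading 315 -> 45
RT 39: heading 45 -> 6
RT 186: heading 6 -> 180
REPEAT 5 [
  -- iteration 1/5 --
  BK 11.1: (7.718,-1.718) -> (18.818,-1.718) [heading=180, draw]
  PD: pen down
  LT 90: heading 180 -> 270
  LT 45: heading 270 -> 315
  -- iteration 2/5 --
  BK 11.1: (18.818,-1.718) -> (10.969,6.131) [heading=315, draw]
  PD: pen down
  LT 90: heading 315 -> 45
  LT 45: heading 45 -> 90
  -- iteration 3/5 --
  BK 11.1: (10.969,6.131) -> (10.969,-4.969) [heading=90, draw]
  PD: pen down
  LT 90: heading 90 -> 180
  LT 45: heading 180 -> 225
  -- iteration 4/5 --
  BK 11.1: (10.969,-4.969) -> (18.818,2.88) [heading=225, draw]
  PD: pen down
  LT 90: heading 225 -> 315
  LT 45: heading 315 -> 0
  -- iteration 5/5 --
  BK 11.1: (18.818,2.88) -> (7.718,2.88) [heading=0, draw]
  PD: pen down
  LT 90: heading 0 -> 90
  LT 45: heading 90 -> 135
]
LT 90: heading 135 -> 225
LT 180: heading 225 -> 45
FD 9.1: (7.718,2.88) -> (14.152,9.315) [heading=45, draw]
FD 9.2: (14.152,9.315) -> (20.658,15.82) [heading=45, draw]
FD 10: (20.658,15.82) -> (27.729,22.891) [heading=45, draw]
Final: pos=(27.729,22.891), heading=45, 9 segment(s) drawn

Segment lengths:
  seg 1: (1,5) -> (7.718,-1.718), length = 9.5
  seg 2: (7.718,-1.718) -> (18.818,-1.718), length = 11.1
  seg 3: (18.818,-1.718) -> (10.969,6.131), length = 11.1
  seg 4: (10.969,6.131) -> (10.969,-4.969), length = 11.1
  seg 5: (10.969,-4.969) -> (18.818,2.88), length = 11.1
  seg 6: (18.818,2.88) -> (7.718,2.88), length = 11.1
  seg 7: (7.718,2.88) -> (14.152,9.315), length = 9.1
  seg 8: (14.152,9.315) -> (20.658,15.82), length = 9.2
  seg 9: (20.658,15.82) -> (27.729,22.891), length = 10
Total = 93.3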